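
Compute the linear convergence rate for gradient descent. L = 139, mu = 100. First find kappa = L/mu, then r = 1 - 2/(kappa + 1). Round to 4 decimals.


Step 1: Compute the condition number.
kappa = L/mu = 139/100 = 1.39
Step 2: Compute the convergence rate.
r = 1 - 2/(kappa + 1) = 1 - 2*mu/(L + mu) = (L - mu)/(L + mu) = 39/239 = 0.1632


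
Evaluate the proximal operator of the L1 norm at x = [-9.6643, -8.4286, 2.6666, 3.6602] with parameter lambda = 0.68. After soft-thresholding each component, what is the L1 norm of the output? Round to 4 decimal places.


Soft-thresholding with lambda = 0.68:
prox(-9.6643) = sign(-9.6643)*max(|-9.6643| - 0.68, 0) = -8.9843
prox(-8.4286) = sign(-8.4286)*max(|-8.4286| - 0.68, 0) = -7.7486
prox(2.6666) = sign(2.6666)*max(|2.6666| - 0.68, 0) = 1.9866
prox(3.6602) = sign(3.6602)*max(|3.6602| - 0.68, 0) = 2.9802
prox(x) = [-8.9843, -7.7486, 1.9866, 2.9802]
||prox(x)||_1 = 8.9843 + 7.7486 + 1.9866 + 2.9802 = 21.6997


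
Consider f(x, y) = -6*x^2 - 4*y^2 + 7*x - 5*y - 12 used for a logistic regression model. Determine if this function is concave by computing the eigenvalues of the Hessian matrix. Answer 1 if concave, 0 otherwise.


The Hessian of f(x,y) = -6*x^2 - 4*y^2 + 7*x - 5*y - 12 is:
H = [[-12, 0], [0, -8]]
Trace = -12 - 8 = -20
Determinant = -12*-8 - (0)^2 = 96
Discriminant = (-20)^2 - 4*96 = 16.0
Eigenvalues: lambda_1 = -12.0, lambda_2 = -8.0
The function is concave.

1


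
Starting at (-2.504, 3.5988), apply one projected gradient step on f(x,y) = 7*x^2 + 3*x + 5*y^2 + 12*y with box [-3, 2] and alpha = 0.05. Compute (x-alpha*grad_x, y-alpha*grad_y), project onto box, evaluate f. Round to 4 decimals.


Step 1: Compute gradient at (-2.504, 3.5988).
grad_x = 2*7*-2.504 + 3 = -32.056
grad_y = 2*5*3.5988 + 12 = 47.988
Step 2: Gradient step.
x_raw = -2.504 - 0.05*-32.056 = -0.9012
y_raw = 3.5988 - 0.05*47.988 = 1.1994
Step 3: Project onto [-3, 2].
x_proj = clip(-0.9012) = -0.9012
y_proj = clip(1.1994) = 1.1994
Step 4: Evaluate f.
f(-0.9012, 1.1994) = 24.5671


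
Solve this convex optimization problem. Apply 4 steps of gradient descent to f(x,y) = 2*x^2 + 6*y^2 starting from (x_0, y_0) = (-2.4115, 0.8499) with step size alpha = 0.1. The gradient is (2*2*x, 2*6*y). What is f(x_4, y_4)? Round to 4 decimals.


Gradient descent on f(x,y) = 2*x^2 + 6*y^2.
Starting point: (-2.4115, 0.8499), alpha = 0.1
Step 1: grad_x = 2*2*-2.4115 = -9.646, grad_y = 2*6*0.8499 = 10.1988
  x_1 = -2.4115 - 0.1*-9.646 = -1.4469
  y_1 = 0.8499 - 0.1*10.1988 = -0.17
Step 2: grad_x = 2*2*-1.4469 = -5.7876, grad_y = 2*6*-0.17 = -2.0398
  x_2 = -1.4469 - 0.1*-5.7876 = -0.8681
  y_2 = -0.17 - 0.1*-2.0398 = 0.034
Step 3: grad_x = 2*2*-0.8681 = -3.4726, grad_y = 2*6*0.034 = 0.408
  x_3 = -0.8681 - 0.1*-3.4726 = -0.5209
  y_3 = 0.034 - 0.1*0.408 = -0.0068
Step 4: grad_x = 2*2*-0.5209 = -2.0835, grad_y = 2*6*-0.0068 = -0.0816
  x_4 = -0.5209 - 0.1*-2.0835 = -0.3125
  y_4 = -0.0068 - 0.1*-0.0816 = 0.0014
f(-0.3125, 0.0014) = 2*(-0.3125)^2 + 6*0.0014^2 = 0.1954


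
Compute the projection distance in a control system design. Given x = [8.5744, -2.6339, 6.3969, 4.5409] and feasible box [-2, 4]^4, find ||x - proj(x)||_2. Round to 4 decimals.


Project each component onto [-2, 4].
clip(8.5744) = 4.0, clip(-2.6339) = -2.0, clip(6.3969) = 4.0, clip(4.5409) = 4.0
Projection = [4.0, -2.0, 4.0, 4.0]
Squared diffs: [20.9251, 0.4018, 5.7451, 0.2926]
Distance = sqrt(27.3646) = 5.2311


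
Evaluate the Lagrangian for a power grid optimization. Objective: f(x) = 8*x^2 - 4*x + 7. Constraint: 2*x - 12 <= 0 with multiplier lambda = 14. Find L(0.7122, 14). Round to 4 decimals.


Step 1: Evaluate f(x).
f(0.7122) = 8*0.7122^2 - 4*0.7122 + 7 = 8.209
Step 2: Evaluate g(x).
g(0.7122) = 2*0.7122 - 12 = -10.5756
Step 3: Compute Lagrangian.
L = 8.209 + 14*-10.5756 = -139.8494


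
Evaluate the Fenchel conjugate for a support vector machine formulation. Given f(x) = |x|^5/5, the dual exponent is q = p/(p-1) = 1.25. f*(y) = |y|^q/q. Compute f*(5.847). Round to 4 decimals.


The conjugate exponent q satisfies 1/p + 1/q = 1.
p = 5, so q = 5/(5 - 1) = 1.25
|y|^q = 5.847^1.25 = 9.0921
f*(5.847) = 9.0921 / 1.25 = 7.2737


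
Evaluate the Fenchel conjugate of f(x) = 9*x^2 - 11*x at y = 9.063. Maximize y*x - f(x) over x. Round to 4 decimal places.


f*(y) = sup_x {y*x - a*x^2 - b*x} = sup_x {(y-b)*x - a*x^2}
FOC: (y - b) - 2a*x = 0 => x* = (y - b)/(2a)
x* = (9.063 + 11)/(2*9) = 1.1146
f*(9.063) = (y-b)^2/(4a) = (9.063 + 11)^2/(4*9)
= 402.524/36 = 11.1812


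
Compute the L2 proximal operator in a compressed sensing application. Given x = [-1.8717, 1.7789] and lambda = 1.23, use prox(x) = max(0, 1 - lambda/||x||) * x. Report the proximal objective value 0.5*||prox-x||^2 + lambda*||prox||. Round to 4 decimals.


Step 1: Compute ||x||.
||x|| = 2.5822
Step 2: Compute scaling factor.
scale = max(0, 1 - 1.23/2.5822) = 0.5237
Step 3: prox(x) = [-0.9801, 0.9315]
||prox(x)|| = 1.3522
Step 4: Proximal objective.
0.5*||prox-x||^2 = 0.7565
lambda*||prox|| = 1.6632
Total = 2.4197


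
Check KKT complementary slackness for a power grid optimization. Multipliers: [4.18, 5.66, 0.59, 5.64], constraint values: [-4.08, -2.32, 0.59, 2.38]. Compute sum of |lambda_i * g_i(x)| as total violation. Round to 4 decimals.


KKT complementary slackness check:
lambda_1 * g_1 = 4.18 * -4.08 = -17.0544
lambda_2 * g_2 = 5.66 * -2.32 = -13.1312
lambda_3 * g_3 = 0.59 * 0.59 = 0.3481
lambda_4 * g_4 = 5.64 * 2.38 = 13.4232
Total violation = 17.0544 + 13.1312 + 0.3481 + 13.4232 = 43.9569


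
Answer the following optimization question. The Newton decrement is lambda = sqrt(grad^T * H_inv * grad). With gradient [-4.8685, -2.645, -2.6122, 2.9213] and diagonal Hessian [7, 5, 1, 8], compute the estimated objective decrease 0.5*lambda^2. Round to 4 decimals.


Step 1: H is diagonal, so H^(-1) * g = [-0.6955, -0.529, -2.6122, 0.3652].
Step 2: g^T H^(-1) g = sum_i g_i^2 / H_ii
  = (-4.8685)^2/7 + (-2.645)^2/5 + (-2.6122)^2/1 + (2.9213)^2/8
  = 3.386 + 1.3992 + 6.8236 + 1.0667 = 12.6756
Step 3: Objective decrease = 0.5 * g^T H^(-1) g = 6.3378


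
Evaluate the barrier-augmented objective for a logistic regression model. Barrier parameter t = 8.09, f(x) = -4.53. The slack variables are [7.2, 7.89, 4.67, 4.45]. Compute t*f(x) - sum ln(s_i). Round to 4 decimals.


Step 1: Compute log-barrier.
ln values: [1.9741, 2.0656, 1.5412, 1.4929]
phi = -(1.9741 + 2.0656 + 1.5412 + 1.4929) = -7.0737
Step 2: Compute augmented objective.
t*f(x) = 8.09*-4.53 = -36.6477
Total = -36.6477 - 7.0737 = -43.7214


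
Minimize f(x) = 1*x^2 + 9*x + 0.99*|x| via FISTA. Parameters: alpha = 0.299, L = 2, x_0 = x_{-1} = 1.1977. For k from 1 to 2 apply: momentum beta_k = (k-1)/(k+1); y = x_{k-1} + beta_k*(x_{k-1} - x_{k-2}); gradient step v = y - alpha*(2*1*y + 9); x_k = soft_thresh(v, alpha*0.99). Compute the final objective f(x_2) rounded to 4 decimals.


FISTA on f(x) = 1*x^2 + 9*x + 0.99*|x|
L = 2, alpha = 0.299
Iteration 1: beta = 0.0, y = 1.1977 + 0.0*(1.1977 - 1.1977) = 1.1977
  grad(y) = 11.3954, v = y - alpha*grad = -2.2095
  prox(v) = soft_thresh(-2.2095, 0.296) = -1.9135
Iteration 2: beta = 0.3333, y = -1.9135 + 0.3333*(-1.9135 - 1.1977) = -2.9506
  grad(y) = 3.0988, v = y - alpha*grad = -3.8771
  prox(v) = soft_thresh(-3.8771, 0.296) = -3.5811
f(x_2) = 1*(-3.5811)^2 + 9*(-3.5811) + 0.99*|-3.5811| = -15.8604


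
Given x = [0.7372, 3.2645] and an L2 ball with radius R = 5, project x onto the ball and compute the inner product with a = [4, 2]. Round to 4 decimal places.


Step 1: Compute ||x|| (intermediates to 6 decimals).
||x|| = sqrt(0.7372^2 + 3.2645^2) = 3.346703
Step 2: Project.
Since ||x|| <= R, proj = x (no scaling needed).
proj(x) = [0.7372, 3.2645]
Step 3: Dot product.
a^T * proj(x) = 4*0.7372 + 2*3.2645 = 9.4778


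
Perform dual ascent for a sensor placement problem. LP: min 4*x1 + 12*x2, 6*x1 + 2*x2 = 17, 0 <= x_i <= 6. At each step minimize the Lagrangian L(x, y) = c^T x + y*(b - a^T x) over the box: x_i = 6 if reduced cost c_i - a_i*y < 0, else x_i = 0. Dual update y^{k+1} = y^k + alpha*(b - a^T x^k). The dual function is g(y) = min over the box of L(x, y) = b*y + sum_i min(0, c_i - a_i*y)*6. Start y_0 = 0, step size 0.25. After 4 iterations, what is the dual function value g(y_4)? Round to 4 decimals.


Dual ascent for LP: min 4*x1 + 12*x2, 6*x1 + 2*x2 = 17, 0 <= x_i <= 6
Step 1: y^k = 0.0, reduced costs: (4.0, 12.0)
  x^k = (0.0, 0.0), subgradient = b - a^T x = 17.0
  y^{k+1} = 0.0 + 0.25*17.0 = 4.25
Step 2: y^k = 4.25, reduced costs: (-21.5, 3.5)
  x^k = (6.0, 0.0), subgradient = b - a^T x = -19.0
  y^{k+1} = 4.25 + 0.25*-19.0 = -0.5
Step 3: y^k = -0.5, reduced costs: (7.0, 13.0)
  x^k = (0.0, 0.0), subgradient = b - a^T x = 17.0
  y^{k+1} = -0.5 + 0.25*17.0 = 3.75
Step 4: y^k = 3.75, reduced costs: (-18.5, 4.5)
  x^k = (6.0, 0.0), subgradient = b - a^T x = -19.0
  y^{k+1} = 3.75 + 0.25*-19.0 = -1.0
Dual objective at y_4 = -1.0: reduced costs (10.0, 14.0), box minimizer x = (0.0, 0.0)
g(y_4) = b*y + (c1 - a1*y)*x1 + (c2 - a2*y)*x2 = 17*(-1.0) + 10.0*0.0 + 14.0*0.0 = -17.0 + 0.0 + 0.0 = -17.0


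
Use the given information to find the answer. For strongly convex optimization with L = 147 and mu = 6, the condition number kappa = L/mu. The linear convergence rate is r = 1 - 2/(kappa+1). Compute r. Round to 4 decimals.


Step 1: Compute the condition number.
kappa = L/mu = 147/6 = 24.5
Step 2: Compute the convergence rate.
r = 1 - 2/(kappa + 1) = 1 - 2*mu/(L + mu) = (L - mu)/(L + mu) = 141/153 = 0.9216


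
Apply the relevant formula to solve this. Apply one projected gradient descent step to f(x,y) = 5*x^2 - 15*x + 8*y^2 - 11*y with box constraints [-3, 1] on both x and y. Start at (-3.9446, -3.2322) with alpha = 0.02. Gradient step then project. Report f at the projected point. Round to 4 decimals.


Step 1: Compute gradient at (-3.9446, -3.2322).
grad_x = 2*5*-3.9446 - 15 = -54.446
grad_y = 2*8*-3.2322 - 11 = -62.7152
Step 2: Gradient step.
x_raw = -3.9446 - 0.02*-54.446 = -2.8557
y_raw = -3.2322 - 0.02*-62.7152 = -1.9779
Step 3: Project onto [-3, 1].
x_proj = clip(-2.8557) = -2.8557
y_proj = clip(-1.9779) = -1.9779
Step 4: Evaluate f.
f(-2.8557, -1.9779) = 136.6632


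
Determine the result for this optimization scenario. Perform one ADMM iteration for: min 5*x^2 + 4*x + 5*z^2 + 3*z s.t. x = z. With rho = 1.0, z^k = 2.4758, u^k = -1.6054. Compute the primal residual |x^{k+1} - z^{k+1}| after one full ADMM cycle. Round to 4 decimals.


ADMM iteration with rho = 1.0, z^k = 2.4758, u^k = -1.6054
Step 1: x-update.
Minimize 5*x^2 + 4*x + (1.0/2)*(x - 2.4758 - 1.6054)^2
FOC: (2*5 + 1.0)*x = -4 + 1.0*(2.4758 + 1.6054)
x^{k+1} = 0.0074
Step 2: z-update.
Minimize 5*z^2 + 3*z + (1.0/2)*(0.0074 - z - 1.6054)^2
FOC: (2*5 + 1.0)*z = -3 + 1.0*(0.0074 - 1.6054)
z^{k+1} = -0.418
Step 3: u-update.
u^{k+1} = -1.6054 + 0.0074 + 0.418 = -1.18
Step 4: Primal residual = |0.0074 + 0.418| = 0.4254


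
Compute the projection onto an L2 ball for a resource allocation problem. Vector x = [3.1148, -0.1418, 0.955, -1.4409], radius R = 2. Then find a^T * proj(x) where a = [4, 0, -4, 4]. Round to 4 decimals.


Step 1: Compute ||x|| (intermediates to 6 decimals).
||x|| = sqrt(3.1148^2 + (-0.1418)^2 + 0.955^2 + (-1.4409)^2) = 3.565151
Step 2: Project.
Since ||x|| > R, scale = R/||x|| = 2/3.565151 = 0.560986, proj(x) = scale * x
proj(x) = [1.747359, -0.079548, 0.535742, -0.808325]
Step 3: Dot product.
a^T * proj(x) = 4*1.747359 + 0*(-0.079548) - 4*0.535742 + 4*(-0.808325) = 1.6132


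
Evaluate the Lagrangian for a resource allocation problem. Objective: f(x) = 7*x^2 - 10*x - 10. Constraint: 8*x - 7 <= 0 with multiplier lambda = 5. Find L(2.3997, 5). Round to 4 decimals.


Step 1: Evaluate f(x).
f(2.3997) = 7*2.3997^2 - 10*2.3997 - 10 = 6.3129
Step 2: Evaluate g(x).
g(2.3997) = 8*2.3997 - 7 = 12.1976
Step 3: Compute Lagrangian.
L = 6.3129 + 5*12.1976 = 67.3009


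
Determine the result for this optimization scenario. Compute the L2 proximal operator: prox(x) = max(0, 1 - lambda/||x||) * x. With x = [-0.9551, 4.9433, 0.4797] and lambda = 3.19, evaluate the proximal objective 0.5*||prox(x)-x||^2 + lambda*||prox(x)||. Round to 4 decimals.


Step 1: Compute ||x||.
||x|| = 5.0575
Step 2: Compute scaling factor.
scale = max(0, 1 - 3.19/5.0575) = 0.3693
Step 3: prox(x) = [-0.3527, 1.8253, 0.1771]
||prox(x)|| = 1.8675
Step 4: Proximal objective.
0.5*||prox-x||^2 = 5.0881
lambda*||prox|| = 5.9573
Total = 11.0454


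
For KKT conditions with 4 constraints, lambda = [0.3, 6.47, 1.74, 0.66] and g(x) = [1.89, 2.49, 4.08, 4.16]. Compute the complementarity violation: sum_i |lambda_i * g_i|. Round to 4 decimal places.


KKT complementary slackness check:
lambda_1 * g_1 = 0.3 * 1.89 = 0.567
lambda_2 * g_2 = 6.47 * 2.49 = 16.1103
lambda_3 * g_3 = 1.74 * 4.08 = 7.0992
lambda_4 * g_4 = 0.66 * 4.16 = 2.7456
Total violation = 0.567 + 16.1103 + 7.0992 + 2.7456 = 26.5221


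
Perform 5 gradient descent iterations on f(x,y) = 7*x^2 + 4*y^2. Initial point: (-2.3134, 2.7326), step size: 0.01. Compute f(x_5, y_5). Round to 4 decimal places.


Gradient descent on f(x,y) = 7*x^2 + 4*y^2.
Starting point: (-2.3134, 2.7326), alpha = 0.01
Step 1: grad_x = 2*7*-2.3134 = -32.3876, grad_y = 2*4*2.7326 = 21.8608
  x_1 = -2.3134 - 0.01*-32.3876 = -1.9895
  y_1 = 2.7326 - 0.01*21.8608 = 2.514
Step 2: grad_x = 2*7*-1.9895 = -27.8533, grad_y = 2*4*2.514 = 20.1119
  x_2 = -1.9895 - 0.01*-27.8533 = -1.711
  y_2 = 2.514 - 0.01*20.1119 = 2.3129
Step 3: grad_x = 2*7*-1.711 = -23.9539, grad_y = 2*4*2.3129 = 18.503
  x_3 = -1.711 - 0.01*-23.9539 = -1.4715
  y_3 = 2.3129 - 0.01*18.503 = 2.1278
Step 4: grad_x = 2*7*-1.4715 = -20.6003, grad_y = 2*4*2.1278 = 17.0227
  x_4 = -1.4715 - 0.01*-20.6003 = -1.2654
  y_4 = 2.1278 - 0.01*17.0227 = 1.9576
Step 5: grad_x = 2*7*-1.2654 = -17.7163, grad_y = 2*4*1.9576 = 15.6609
  x_5 = -1.2654 - 0.01*-17.7163 = -1.0883
  y_5 = 1.9576 - 0.01*15.6609 = 1.801
f(-1.0883, 1.801) = 7*(-1.0883)^2 + 4*1.801^2 = 21.2651


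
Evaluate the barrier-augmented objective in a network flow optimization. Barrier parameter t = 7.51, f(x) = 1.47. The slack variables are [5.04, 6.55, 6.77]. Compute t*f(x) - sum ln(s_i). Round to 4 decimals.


Step 1: Compute log-barrier.
ln values: [1.6174, 1.8795, 1.9125]
phi = -(1.6174 + 1.8795 + 1.9125) = -5.4094
Step 2: Compute augmented objective.
t*f(x) = 7.51*1.47 = 11.0397
Total = 11.0397 - 5.4094 = 5.6303


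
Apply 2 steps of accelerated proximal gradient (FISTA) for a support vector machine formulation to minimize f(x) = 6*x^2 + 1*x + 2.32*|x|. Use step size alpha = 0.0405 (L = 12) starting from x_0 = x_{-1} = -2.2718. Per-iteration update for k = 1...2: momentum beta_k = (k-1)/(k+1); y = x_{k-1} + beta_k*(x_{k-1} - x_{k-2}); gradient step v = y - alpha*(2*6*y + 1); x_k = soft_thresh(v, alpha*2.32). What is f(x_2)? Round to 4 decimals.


FISTA on f(x) = 6*x^2 + 1*x + 2.32*|x|
L = 12, alpha = 0.0405
Iteration 1: beta = 0.0, y = -2.2718 + 0.0*(-2.2718 + 2.2718) = -2.2718
  grad(y) = -26.2616, v = y - alpha*grad = -1.2082
  prox(v) = soft_thresh(-1.2082, 0.094) = -1.1142
Iteration 2: beta = 0.3333, y = -1.1142 + 0.3333*(-1.1142 + 2.2718) = -0.7284
  grad(y) = -7.7407, v = y - alpha*grad = -0.4149
  prox(v) = soft_thresh(-0.4149, 0.094) = -0.3209
f(x_2) = 6*(-0.3209)^2 + 1*(-0.3209) + 2.32*|-0.3209| = 1.0416


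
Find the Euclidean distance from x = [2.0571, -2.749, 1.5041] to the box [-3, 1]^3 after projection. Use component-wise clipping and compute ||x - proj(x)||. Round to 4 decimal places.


Project each component onto [-3, 1].
clip(2.0571) = 1.0, clip(-2.749) = -2.749, clip(1.5041) = 1.0
Projection = [1.0, -2.749, 1.0]
Squared diffs: [1.1175, 0.0, 0.2541]
Distance = sqrt(1.3716) = 1.1711


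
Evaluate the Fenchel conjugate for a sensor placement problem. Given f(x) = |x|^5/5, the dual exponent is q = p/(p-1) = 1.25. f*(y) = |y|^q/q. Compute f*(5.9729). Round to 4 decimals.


The conjugate exponent q satisfies 1/p + 1/q = 1.
p = 5, so q = 5/(5 - 1) = 1.25
|y|^q = 5.9729^1.25 = 9.3375
f*(5.9729) = 9.3375 / 1.25 = 7.47


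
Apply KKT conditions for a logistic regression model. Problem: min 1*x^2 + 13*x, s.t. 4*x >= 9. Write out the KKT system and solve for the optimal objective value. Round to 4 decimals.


Step 1: Try lambda = 0 (constraint inactive).
x_unc = -13/(2*1) = -6.5
Check: 4*-6.5 = -26.0 < 9 -- violated!
Step 2: Constraint must be active: 4*x = 9
x* = 9/4 = 2.25
lambda = (2*1*2.25 + 13)/4 = 4.375
Step 3: Compute optimal value.
f(x*) = 1*2.25^2 + 13*2.25 = 34.3125


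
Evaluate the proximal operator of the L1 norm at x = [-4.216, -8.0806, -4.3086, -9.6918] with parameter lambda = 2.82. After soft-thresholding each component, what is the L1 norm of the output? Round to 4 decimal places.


Soft-thresholding with lambda = 2.82:
prox(-4.216) = sign(-4.216)*max(|-4.216| - 2.82, 0) = -1.396
prox(-8.0806) = sign(-8.0806)*max(|-8.0806| - 2.82, 0) = -5.2606
prox(-4.3086) = sign(-4.3086)*max(|-4.3086| - 2.82, 0) = -1.4886
prox(-9.6918) = sign(-9.6918)*max(|-9.6918| - 2.82, 0) = -6.8718
prox(x) = [-1.396, -5.2606, -1.4886, -6.8718]
||prox(x)||_1 = 1.396 + 5.2606 + 1.4886 + 6.8718 = 15.017


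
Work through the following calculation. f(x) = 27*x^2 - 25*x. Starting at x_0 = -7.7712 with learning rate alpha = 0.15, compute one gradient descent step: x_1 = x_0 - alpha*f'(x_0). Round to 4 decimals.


We compute the gradient at x_0 and apply the update.
f'(x) = 54*x - 25
f'(-7.7712) = 54*-7.7712 - 25 = -444.6448
x_1 = -7.7712 - 0.15*-444.6448 = 58.9255


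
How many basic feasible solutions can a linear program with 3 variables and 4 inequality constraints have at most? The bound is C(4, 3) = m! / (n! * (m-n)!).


Each vertex corresponds to some choice of n active constraints out of m, so the number of vertices is at most C(m, n) = m! / (n!(m-n)!).
m = 4, n = 3
Numerator: 4 * 3 * 2
Denominator: 3! = 6
C(4, 3) = 4


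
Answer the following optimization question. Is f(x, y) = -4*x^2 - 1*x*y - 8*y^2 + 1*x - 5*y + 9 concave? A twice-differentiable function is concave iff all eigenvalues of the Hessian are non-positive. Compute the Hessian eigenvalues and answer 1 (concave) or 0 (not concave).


The Hessian of f(x,y) = -4*x^2 - 1*x*y - 8*y^2 + 1*x - 5*y + 9 is:
H = [[-8, -1], [-1, -16]]
Trace = -8 - 16 = -24
Determinant = -8*-16 - (-1)^2 = 127
Discriminant = (-24)^2 - 4*127 = 68.0
Eigenvalues: lambda_1 = -16.1231, lambda_2 = -7.8769
The function is concave.

1


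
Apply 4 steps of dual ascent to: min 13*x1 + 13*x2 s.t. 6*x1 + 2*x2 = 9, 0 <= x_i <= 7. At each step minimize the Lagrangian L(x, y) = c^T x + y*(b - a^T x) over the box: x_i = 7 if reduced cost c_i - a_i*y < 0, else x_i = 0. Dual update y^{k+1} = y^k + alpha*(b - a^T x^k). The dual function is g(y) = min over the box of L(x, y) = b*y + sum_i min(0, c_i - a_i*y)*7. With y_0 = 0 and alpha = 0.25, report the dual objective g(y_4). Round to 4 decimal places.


Dual ascent for LP: min 13*x1 + 13*x2, 6*x1 + 2*x2 = 9, 0 <= x_i <= 7
Step 1: y^k = 0.0, reduced costs: (13.0, 13.0)
  x^k = (0.0, 0.0), subgradient = b - a^T x = 9.0
  y^{k+1} = 0.0 + 0.25*9.0 = 2.25
Step 2: y^k = 2.25, reduced costs: (-0.5, 8.5)
  x^k = (7.0, 0.0), subgradient = b - a^T x = -33.0
  y^{k+1} = 2.25 + 0.25*-33.0 = -6.0
Step 3: y^k = -6.0, reduced costs: (49.0, 25.0)
  x^k = (0.0, 0.0), subgradient = b - a^T x = 9.0
  y^{k+1} = -6.0 + 0.25*9.0 = -3.75
Step 4: y^k = -3.75, reduced costs: (35.5, 20.5)
  x^k = (0.0, 0.0), subgradient = b - a^T x = 9.0
  y^{k+1} = -3.75 + 0.25*9.0 = -1.5
Dual objective at y_4 = -1.5: reduced costs (22.0, 16.0), box minimizer x = (0.0, 0.0)
g(y_4) = b*y + (c1 - a1*y)*x1 + (c2 - a2*y)*x2 = 9*(-1.5) + 22.0*0.0 + 16.0*0.0 = -13.5 + 0.0 + 0.0 = -13.5


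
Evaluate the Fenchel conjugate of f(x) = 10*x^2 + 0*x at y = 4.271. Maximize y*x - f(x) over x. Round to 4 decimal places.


f*(y) = sup_x {y*x - a*x^2 - b*x} = sup_x {(y-b)*x - a*x^2}
FOC: (y - b) - 2a*x = 0 => x* = (y - b)/(2a)
x* = (4.271 - 0)/(2*10) = 0.2136
f*(4.271) = (y-b)^2/(4a) = (4.271 - 0)^2/(4*10)
= 18.2414/40 = 0.456


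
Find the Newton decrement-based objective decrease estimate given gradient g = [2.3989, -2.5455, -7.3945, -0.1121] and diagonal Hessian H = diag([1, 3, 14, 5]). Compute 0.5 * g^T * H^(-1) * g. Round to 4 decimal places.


Step 1: H is diagonal, so H^(-1) * g = [2.3989, -0.8485, -0.5282, -0.0224].
Step 2: g^T H^(-1) g = sum_i g_i^2 / H_ii
  = (2.3989)^2/1 + (-2.5455)^2/3 + (-7.3945)^2/14 + (-0.1121)^2/5
  = 5.7547 + 2.1599 + 3.9056 + 0.0025 = 11.8227
Step 3: Objective decrease = 0.5 * g^T H^(-1) g = 5.9114


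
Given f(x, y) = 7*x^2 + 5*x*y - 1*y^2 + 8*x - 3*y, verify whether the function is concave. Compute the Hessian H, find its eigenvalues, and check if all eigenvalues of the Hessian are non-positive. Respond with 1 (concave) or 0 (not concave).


The Hessian of f(x,y) = 7*x^2 + 5*x*y - 1*y^2 + 8*x - 3*y is:
H = [[14, 5], [5, -2]]
Trace = 14 - 2 = 12
Determinant = 14*-2 - (5)^2 = -53
Discriminant = (12)^2 - 4*-53 = 356.0
Eigenvalues: lambda_1 = -3.434, lambda_2 = 15.434
The function is not concave.

0


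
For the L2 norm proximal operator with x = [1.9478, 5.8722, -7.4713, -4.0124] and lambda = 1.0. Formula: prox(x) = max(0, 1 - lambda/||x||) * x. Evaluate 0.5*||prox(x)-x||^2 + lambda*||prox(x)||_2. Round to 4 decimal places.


Step 1: Compute ||x||.
||x|| = 10.4974
Step 2: Compute scaling factor.
scale = max(0, 1 - 1.0/10.4974) = 0.9047
Step 3: prox(x) = [1.7623, 5.3128, -6.7596, -3.6302]
||prox(x)|| = 9.4974
Step 4: Proximal objective.
0.5*||prox-x||^2 = 0.5
lambda*||prox|| = 9.4974
Total = 9.9974


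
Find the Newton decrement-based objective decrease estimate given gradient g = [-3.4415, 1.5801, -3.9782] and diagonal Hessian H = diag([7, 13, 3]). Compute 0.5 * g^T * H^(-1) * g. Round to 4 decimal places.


Step 1: H is diagonal, so H^(-1) * g = [-0.4916, 0.1215, -1.3261].
Step 2: g^T H^(-1) g = sum_i g_i^2 / H_ii
  = (-3.4415)^2/7 + (1.5801)^2/13 + (-3.9782)^2/3
  = 1.692 + 0.1921 + 5.2754 = 7.1594
Step 3: Objective decrease = 0.5 * g^T H^(-1) g = 3.5797


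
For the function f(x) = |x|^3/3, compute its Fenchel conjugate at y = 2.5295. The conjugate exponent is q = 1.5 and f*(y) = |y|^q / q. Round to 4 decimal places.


The conjugate exponent q satisfies 1/p + 1/q = 1.
p = 3, so q = 3/(3 - 1) = 1.5
|y|^q = 2.5295^1.5 = 4.023
f*(2.5295) = 4.023 / 1.5 = 2.682


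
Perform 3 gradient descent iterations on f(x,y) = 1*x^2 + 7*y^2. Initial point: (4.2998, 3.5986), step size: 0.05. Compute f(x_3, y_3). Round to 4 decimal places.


Gradient descent on f(x,y) = 1*x^2 + 7*y^2.
Starting point: (4.2998, 3.5986), alpha = 0.05
Step 1: grad_x = 2*1*4.2998 = 8.5996, grad_y = 2*7*3.5986 = 50.3804
  x_1 = 4.2998 - 0.05*8.5996 = 3.8698
  y_1 = 3.5986 - 0.05*50.3804 = 1.0796
Step 2: grad_x = 2*1*3.8698 = 7.7396, grad_y = 2*7*1.0796 = 15.1141
  x_2 = 3.8698 - 0.05*7.7396 = 3.4828
  y_2 = 1.0796 - 0.05*15.1141 = 0.3239
Step 3: grad_x = 2*1*3.4828 = 6.9657, grad_y = 2*7*0.3239 = 4.5342
  x_3 = 3.4828 - 0.05*6.9657 = 3.1346
  y_3 = 0.3239 - 0.05*4.5342 = 0.0972
f(3.1346, 0.0972) = 1*3.1346^2 + 7*0.0972^2 = 9.8915


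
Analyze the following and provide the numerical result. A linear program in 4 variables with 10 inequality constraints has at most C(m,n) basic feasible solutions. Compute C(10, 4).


Each vertex corresponds to some choice of n active constraints out of m, so the number of vertices is at most C(m, n) = m! / (n!(m-n)!).
m = 10, n = 4
Numerator: 10 * 9 * 8 * 7
Denominator: 4! = 24
C(10, 4) = 210


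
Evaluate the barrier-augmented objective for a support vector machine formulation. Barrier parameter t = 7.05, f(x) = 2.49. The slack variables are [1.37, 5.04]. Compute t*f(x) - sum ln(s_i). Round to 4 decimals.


Step 1: Compute log-barrier.
ln values: [0.3148, 1.6174]
phi = -(0.3148 + 1.6174) = -1.9322
Step 2: Compute augmented objective.
t*f(x) = 7.05*2.49 = 17.5545
Total = 17.5545 - 1.9322 = 15.6223


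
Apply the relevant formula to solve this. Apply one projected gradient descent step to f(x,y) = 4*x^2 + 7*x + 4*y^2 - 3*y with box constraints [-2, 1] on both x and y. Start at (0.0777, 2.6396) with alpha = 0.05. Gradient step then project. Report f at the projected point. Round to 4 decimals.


Step 1: Compute gradient at (0.0777, 2.6396).
grad_x = 2*4*0.0777 + 7 = 7.6216
grad_y = 2*4*2.6396 - 3 = 18.1168
Step 2: Gradient step.
x_raw = 0.0777 - 0.05*7.6216 = -0.3034
y_raw = 2.6396 - 0.05*18.1168 = 1.7338
Step 3: Project onto [-2, 1].
x_proj = clip(-0.3034) = -0.3034
y_proj = clip(1.7338) = 1.0
Step 4: Evaluate f.
f(-0.3034, 1.0) = -0.7555


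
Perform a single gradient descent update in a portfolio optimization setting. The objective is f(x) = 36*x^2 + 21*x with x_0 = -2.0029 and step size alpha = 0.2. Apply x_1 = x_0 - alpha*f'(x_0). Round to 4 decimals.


We compute the gradient at x_0 and apply the update.
f'(x) = 72*x + 21
f'(-2.0029) = 72*-2.0029 + 21 = -123.2088
x_1 = -2.0029 - 0.2*-123.2088 = 22.6389


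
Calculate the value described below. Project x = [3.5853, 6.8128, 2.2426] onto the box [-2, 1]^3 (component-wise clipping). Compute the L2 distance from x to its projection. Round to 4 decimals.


Project each component onto [-2, 1].
clip(3.5853) = 1.0, clip(6.8128) = 1.0, clip(2.2426) = 1.0
Projection = [1.0, 1.0, 1.0]
Squared diffs: [6.6838, 33.7886, 1.5441]
Distance = sqrt(42.0165) = 6.482


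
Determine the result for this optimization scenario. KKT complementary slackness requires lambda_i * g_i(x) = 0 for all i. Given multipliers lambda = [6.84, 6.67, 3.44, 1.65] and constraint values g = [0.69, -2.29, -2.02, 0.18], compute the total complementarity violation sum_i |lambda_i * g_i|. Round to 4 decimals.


KKT complementary slackness check:
lambda_1 * g_1 = 6.84 * 0.69 = 4.7196
lambda_2 * g_2 = 6.67 * -2.29 = -15.2743
lambda_3 * g_3 = 3.44 * -2.02 = -6.9488
lambda_4 * g_4 = 1.65 * 0.18 = 0.297
Total violation = 4.7196 + 15.2743 + 6.9488 + 0.297 = 27.2397


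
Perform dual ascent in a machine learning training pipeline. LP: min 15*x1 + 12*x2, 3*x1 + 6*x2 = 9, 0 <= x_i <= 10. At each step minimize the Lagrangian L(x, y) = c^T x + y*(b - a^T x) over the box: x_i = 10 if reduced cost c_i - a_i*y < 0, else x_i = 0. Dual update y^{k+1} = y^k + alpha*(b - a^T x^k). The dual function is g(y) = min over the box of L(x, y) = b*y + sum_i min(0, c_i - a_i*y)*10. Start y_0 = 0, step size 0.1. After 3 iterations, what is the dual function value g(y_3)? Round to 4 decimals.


Dual ascent for LP: min 15*x1 + 12*x2, 3*x1 + 6*x2 = 9, 0 <= x_i <= 10
Step 1: y^k = 0.0, reduced costs: (15.0, 12.0)
  x^k = (0.0, 0.0), subgradient = b - a^T x = 9.0
  y^{k+1} = 0.0 + 0.1*9.0 = 0.9
Step 2: y^k = 0.9, reduced costs: (12.3, 6.6)
  x^k = (0.0, 0.0), subgradient = b - a^T x = 9.0
  y^{k+1} = 0.9 + 0.1*9.0 = 1.8
Step 3: y^k = 1.8, reduced costs: (9.6, 1.2)
  x^k = (0.0, 0.0), subgradient = b - a^T x = 9.0
  y^{k+1} = 1.8 + 0.1*9.0 = 2.7
Dual objective at y_3 = 2.7: reduced costs (6.9, -4.2), box minimizer x = (0.0, 10.0)
g(y_3) = b*y + (c1 - a1*y)*x1 + (c2 - a2*y)*x2 = 9*2.7 + 6.9*0.0 + (-4.2)*10.0 = 24.3 + 0.0 - 42.0 = -17.7


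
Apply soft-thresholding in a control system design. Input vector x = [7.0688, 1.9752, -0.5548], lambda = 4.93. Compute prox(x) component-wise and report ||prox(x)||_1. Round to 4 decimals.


Soft-thresholding with lambda = 4.93:
prox(7.0688) = sign(7.0688)*max(|7.0688| - 4.93, 0) = 2.1388
prox(1.9752) = sign(1.9752)*max(|1.9752| - 4.93, 0) = 0.0
prox(-0.5548) = sign(-0.5548)*max(|-0.5548| - 4.93, 0) = 0.0
prox(x) = [2.1388, 0.0, 0.0]
||prox(x)||_1 = 2.1388 + 0.0 + 0.0 = 2.1388


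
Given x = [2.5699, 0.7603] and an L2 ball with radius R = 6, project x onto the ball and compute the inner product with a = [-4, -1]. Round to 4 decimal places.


Step 1: Compute ||x|| (intermediates to 6 decimals).
||x|| = sqrt(2.5699^2 + 0.7603^2) = 2.680008
Step 2: Project.
Since ||x|| <= R, proj = x (no scaling needed).
proj(x) = [2.5699, 0.7603]
Step 3: Dot product.
a^T * proj(x) = -4*2.5699 - 1*0.7603 = -11.0399


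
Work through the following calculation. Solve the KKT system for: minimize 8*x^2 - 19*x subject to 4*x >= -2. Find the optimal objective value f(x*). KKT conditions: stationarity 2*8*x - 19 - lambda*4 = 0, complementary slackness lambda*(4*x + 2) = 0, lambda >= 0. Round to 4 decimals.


Step 1: Try lambda = 0 (constraint inactive).
Stationarity: 2*8*x - 19 = 0
x* = 19/(2*8) = 1.1875
Check constraint: 4*1.1875 = 4.75 >= -2 -- satisfied.
Step 2: Compute optimal value.
f(x*) = 8*1.1875^2 - 19*1.1875 = -11.2813


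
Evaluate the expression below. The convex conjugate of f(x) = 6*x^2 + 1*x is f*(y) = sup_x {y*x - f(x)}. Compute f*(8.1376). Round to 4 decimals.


f*(y) = sup_x {y*x - a*x^2 - b*x} = sup_x {(y-b)*x - a*x^2}
FOC: (y - b) - 2a*x = 0 => x* = (y - b)/(2a)
x* = (8.1376 - 1)/(2*6) = 0.5948
f*(8.1376) = (y-b)^2/(4a) = (8.1376 - 1)^2/(4*6)
= 50.9453/24 = 2.1227


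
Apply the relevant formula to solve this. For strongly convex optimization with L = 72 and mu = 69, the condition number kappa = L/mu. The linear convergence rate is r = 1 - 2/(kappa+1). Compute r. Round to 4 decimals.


Step 1: Compute the condition number.
kappa = L/mu = 72/69 = 1.0435
Step 2: Compute the convergence rate.
r = 1 - 2/(kappa + 1) = 1 - 2*mu/(L + mu) = (L - mu)/(L + mu) = 3/141 = 0.0213


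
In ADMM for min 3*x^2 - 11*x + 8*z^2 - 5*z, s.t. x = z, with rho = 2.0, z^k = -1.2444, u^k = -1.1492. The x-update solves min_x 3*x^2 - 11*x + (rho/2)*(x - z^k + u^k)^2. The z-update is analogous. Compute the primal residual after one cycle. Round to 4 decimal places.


ADMM iteration with rho = 2.0, z^k = -1.2444, u^k = -1.1492
Step 1: x-update.
Minimize 3*x^2 - 11*x + (2.0/2)*(x + 1.2444 - 1.1492)^2
FOC: (2*3 + 2.0)*x = 11 + 2.0*(-1.2444 + 1.1492)
x^{k+1} = 1.3512
Step 2: z-update.
Minimize 8*z^2 - 5*z + (2.0/2)*(1.3512 - z - 1.1492)^2
FOC: (2*8 + 2.0)*z = 5 + 2.0*(1.3512 - 1.1492)
z^{k+1} = 0.3002
Step 3: u-update.
u^{k+1} = -1.1492 + 1.3512 - 0.3002 = -0.0982
Step 4: Primal residual = |1.3512 - 0.3002| = 1.051


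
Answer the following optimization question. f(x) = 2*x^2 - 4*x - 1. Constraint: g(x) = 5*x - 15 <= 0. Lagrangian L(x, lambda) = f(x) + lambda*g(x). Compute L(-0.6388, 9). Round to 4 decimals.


Step 1: Evaluate f(x).
f(-0.6388) = 2*(-0.6388)^2 - 4*(-0.6388) - 1 = 2.3713
Step 2: Evaluate g(x).
g(-0.6388) = 5*-0.6388 - 15 = -18.194
Step 3: Compute Lagrangian.
L = 2.3713 + 9*-18.194 = -161.3747


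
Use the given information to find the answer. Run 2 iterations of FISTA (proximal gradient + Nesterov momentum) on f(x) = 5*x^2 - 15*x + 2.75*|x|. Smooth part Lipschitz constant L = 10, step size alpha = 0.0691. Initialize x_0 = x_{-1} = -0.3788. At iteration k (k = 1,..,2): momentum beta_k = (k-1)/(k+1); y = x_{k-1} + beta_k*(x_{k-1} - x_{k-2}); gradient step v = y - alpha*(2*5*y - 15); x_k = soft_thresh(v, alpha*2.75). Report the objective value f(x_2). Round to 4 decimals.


FISTA on f(x) = 5*x^2 - 15*x + 2.75*|x|
L = 10, alpha = 0.0691
Iteration 1: beta = 0.0, y = -0.3788 + 0.0*(-0.3788 + 0.3788) = -0.3788
  grad(y) = -18.788, v = y - alpha*grad = 0.9195
  prox(v) = soft_thresh(0.9195, 0.19) = 0.7294
Iteration 2: beta = 0.3333, y = 0.7294 + 0.3333*(0.7294 + 0.3788) = 1.0988
  grad(y) = -4.0117, v = y - alpha*grad = 1.376
  prox(v) = soft_thresh(1.376, 0.19) = 1.186
f(x_2) = 5*1.186^2 - 15*1.186 + 2.75*|1.186| = -7.4955


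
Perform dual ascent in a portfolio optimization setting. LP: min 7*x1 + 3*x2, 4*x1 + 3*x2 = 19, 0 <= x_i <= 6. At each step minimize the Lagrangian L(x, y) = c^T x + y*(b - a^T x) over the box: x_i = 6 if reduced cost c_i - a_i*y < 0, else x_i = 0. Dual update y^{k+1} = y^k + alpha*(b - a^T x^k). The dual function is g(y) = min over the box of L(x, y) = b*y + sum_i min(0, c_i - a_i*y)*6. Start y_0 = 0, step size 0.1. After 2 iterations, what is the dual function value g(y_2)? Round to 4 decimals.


Dual ascent for LP: min 7*x1 + 3*x2, 4*x1 + 3*x2 = 19, 0 <= x_i <= 6
Step 1: y^k = 0.0, reduced costs: (7.0, 3.0)
  x^k = (0.0, 0.0), subgradient = b - a^T x = 19.0
  y^{k+1} = 0.0 + 0.1*19.0 = 1.9
Step 2: y^k = 1.9, reduced costs: (-0.6, -2.7)
  x^k = (6.0, 6.0), subgradient = b - a^T x = -23.0
  y^{k+1} = 1.9 + 0.1*-23.0 = -0.4
Dual objective at y_2 = -0.4: reduced costs (8.6, 4.2), box minimizer x = (0.0, 0.0)
g(y_2) = b*y + (c1 - a1*y)*x1 + (c2 - a2*y)*x2 = 19*(-0.4) + 8.6*0.0 + 4.2*0.0 = -7.6 + 0.0 + 0.0 = -7.6


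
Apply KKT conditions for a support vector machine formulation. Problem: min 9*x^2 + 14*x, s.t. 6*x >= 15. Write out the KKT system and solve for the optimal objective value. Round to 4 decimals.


Step 1: Try lambda = 0 (constraint inactive).
x_unc = -14/(2*9) = -0.7778
Check: 6*-0.7778 = -4.6668 < 15 -- violated!
Step 2: Constraint must be active: 6*x = 15
x* = 15/6 = 2.5
lambda = (2*9*2.5 + 14)/6 = 9.8333
Step 3: Compute optimal value.
f(x*) = 9*2.5^2 + 14*2.5 = 91.25


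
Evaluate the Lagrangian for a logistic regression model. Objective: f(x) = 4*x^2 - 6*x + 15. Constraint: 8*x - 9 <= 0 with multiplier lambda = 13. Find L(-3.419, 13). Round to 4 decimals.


Step 1: Evaluate f(x).
f(-3.419) = 4*(-3.419)^2 - 6*(-3.419) + 15 = 82.2722
Step 2: Evaluate g(x).
g(-3.419) = 8*-3.419 - 9 = -36.352
Step 3: Compute Lagrangian.
L = 82.2722 + 13*-36.352 = -390.3038


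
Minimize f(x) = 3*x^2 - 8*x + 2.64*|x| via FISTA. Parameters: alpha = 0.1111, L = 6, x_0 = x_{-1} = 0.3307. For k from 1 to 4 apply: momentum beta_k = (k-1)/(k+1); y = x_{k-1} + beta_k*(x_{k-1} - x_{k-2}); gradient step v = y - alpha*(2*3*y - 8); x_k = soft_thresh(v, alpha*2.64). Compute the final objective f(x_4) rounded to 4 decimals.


FISTA on f(x) = 3*x^2 - 8*x + 2.64*|x|
L = 6, alpha = 0.1111
Iteration 1: beta = 0.0, y = 0.3307 + 0.0*(0.3307 - 0.3307) = 0.3307
  grad(y) = -6.0158, v = y - alpha*grad = 0.9991
  prox(v) = soft_thresh(0.9991, 0.2933) = 0.7058
Iteration 2: beta = 0.3333, y = 0.7058 + 0.3333*(0.7058 - 0.3307) = 0.8308
  grad(y) = -3.0154, v = y - alpha*grad = 1.1658
  prox(v) = soft_thresh(1.1658, 0.2933) = 0.8725
Iteration 3: beta = 0.5, y = 0.8725 + 0.5*(0.8725 - 0.7058) = 0.9558
  grad(y) = -2.265, v = y - alpha*grad = 1.2075
  prox(v) = soft_thresh(1.2075, 0.2933) = 0.9142
Iteration 4: beta = 0.6, y = 0.9142 + 0.6*(0.9142 - 0.8725) = 0.9392
  grad(y) = -2.3649, v = y - alpha*grad = 1.2019
  prox(v) = soft_thresh(1.2019, 0.2933) = 0.9086
f(x_4) = 3*0.9086^2 - 8*0.9086 + 2.64*|0.9086| = -2.3934


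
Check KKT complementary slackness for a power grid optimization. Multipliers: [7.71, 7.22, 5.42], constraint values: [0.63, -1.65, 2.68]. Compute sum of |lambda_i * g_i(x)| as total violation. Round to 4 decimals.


KKT complementary slackness check:
lambda_1 * g_1 = 7.71 * 0.63 = 4.8573
lambda_2 * g_2 = 7.22 * -1.65 = -11.913
lambda_3 * g_3 = 5.42 * 2.68 = 14.5256
Total violation = 4.8573 + 11.913 + 14.5256 = 31.2959


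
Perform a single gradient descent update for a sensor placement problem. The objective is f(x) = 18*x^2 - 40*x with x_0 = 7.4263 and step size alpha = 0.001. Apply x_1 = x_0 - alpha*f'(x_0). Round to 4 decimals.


We compute the gradient at x_0 and apply the update.
f'(x) = 36*x - 40
f'(7.4263) = 36*7.4263 - 40 = 227.3468
x_1 = 7.4263 - 0.001*227.3468 = 7.199


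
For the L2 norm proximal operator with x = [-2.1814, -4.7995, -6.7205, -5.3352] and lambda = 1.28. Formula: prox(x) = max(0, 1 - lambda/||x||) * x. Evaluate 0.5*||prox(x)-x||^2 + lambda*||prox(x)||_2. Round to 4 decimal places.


Step 1: Compute ||x||.
||x|| = 10.0709
Step 2: Compute scaling factor.
scale = max(0, 1 - 1.28/10.0709) = 0.8729
Step 3: prox(x) = [-1.9041, -4.1895, -5.8663, -4.6571]
||prox(x)|| = 8.7909
Step 4: Proximal objective.
0.5*||prox-x||^2 = 0.8192
lambda*||prox|| = 11.2524
Total = 12.0716


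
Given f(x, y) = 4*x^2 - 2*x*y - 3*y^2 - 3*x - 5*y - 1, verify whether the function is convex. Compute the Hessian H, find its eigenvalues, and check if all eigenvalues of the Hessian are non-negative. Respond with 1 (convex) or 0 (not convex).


The Hessian of f(x,y) = 4*x^2 - 2*x*y - 3*y^2 - 3*x - 5*y - 1 is:
H = [[8, -2], [-2, -6]]
Trace = 8 - 6 = 2
Determinant = 8*-6 - (-2)^2 = -52
Discriminant = (2)^2 - 4*-52 = 212.0
Eigenvalues: lambda_1 = -6.2801, lambda_2 = 8.2801
The function is not convex.

0


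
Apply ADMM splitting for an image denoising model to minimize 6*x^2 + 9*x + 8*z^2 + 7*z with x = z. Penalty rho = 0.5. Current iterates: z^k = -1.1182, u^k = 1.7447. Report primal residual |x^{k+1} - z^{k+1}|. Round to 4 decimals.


ADMM iteration with rho = 0.5, z^k = -1.1182, u^k = 1.7447
Step 1: x-update.
Minimize 6*x^2 + 9*x + (0.5/2)*(x + 1.1182 + 1.7447)^2
FOC: (2*6 + 0.5)*x = -9 + 0.5*(-1.1182 - 1.7447)
x^{k+1} = -0.8345
Step 2: z-update.
Minimize 8*z^2 + 7*z + (0.5/2)*(-0.8345 - z + 1.7447)^2
FOC: (2*8 + 0.5)*z = -7 + 0.5*(-0.8345 + 1.7447)
z^{k+1} = -0.3967
Step 3: u-update.
u^{k+1} = 1.7447 - 0.8345 + 0.3967 = 1.3068
Step 4: Primal residual = |-0.8345 + 0.3967| = 0.4379


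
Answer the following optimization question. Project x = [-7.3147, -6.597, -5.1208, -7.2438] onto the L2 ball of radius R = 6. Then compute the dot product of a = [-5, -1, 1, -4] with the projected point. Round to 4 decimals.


Step 1: Compute ||x|| (intermediates to 6 decimals).
||x|| = sqrt((-7.3147)^2 + (-6.597)^2 + (-5.1208)^2 + (-7.2438)^2) = 13.25596
Step 2: Project.
Since ||x|| > R, scale = R/||x|| = 6/13.25596 = 0.452627, proj(x) = scale * x
proj(x) = [-3.310831, -2.98598, -2.317812, -3.278739]
Step 3: Dot product.
a^T * proj(x) = -5*(-3.310831) - 1*(-2.98598) + 1*(-2.317812) - 4*(-3.278739) = 30.3373


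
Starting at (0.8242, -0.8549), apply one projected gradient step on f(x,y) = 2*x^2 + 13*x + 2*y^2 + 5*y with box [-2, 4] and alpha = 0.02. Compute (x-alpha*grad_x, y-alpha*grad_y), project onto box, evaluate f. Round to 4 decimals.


Step 1: Compute gradient at (0.8242, -0.8549).
grad_x = 2*2*0.8242 + 13 = 16.2968
grad_y = 2*2*-0.8549 + 5 = 1.5804
Step 2: Gradient step.
x_raw = 0.8242 - 0.02*16.2968 = 0.4983
y_raw = -0.8549 - 0.02*1.5804 = -0.8865
Step 3: Project onto [-2, 4].
x_proj = clip(0.4983) = 0.4983
y_proj = clip(-0.8865) = -0.8865
Step 4: Evaluate f.
f(0.4983, -0.8865) = 4.1132


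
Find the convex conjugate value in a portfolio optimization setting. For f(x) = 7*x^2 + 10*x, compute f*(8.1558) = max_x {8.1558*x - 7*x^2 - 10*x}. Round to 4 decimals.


f*(y) = sup_x {y*x - a*x^2 - b*x} = sup_x {(y-b)*x - a*x^2}
FOC: (y - b) - 2a*x = 0 => x* = (y - b)/(2a)
x* = (8.1558 - 10)/(2*7) = -0.1317
f*(8.1558) = (y-b)^2/(4a) = (8.1558 - 10)^2/(4*7)
= 3.4011/28 = 0.1215


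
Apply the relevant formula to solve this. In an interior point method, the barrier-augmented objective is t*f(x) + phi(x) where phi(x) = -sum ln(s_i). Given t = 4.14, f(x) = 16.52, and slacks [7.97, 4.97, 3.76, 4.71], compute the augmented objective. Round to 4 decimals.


Step 1: Compute log-barrier.
ln values: [2.0757, 1.6034, 1.3244, 1.5497]
phi = -(2.0757 + 1.6034 + 1.3244 + 1.5497) = -6.5532
Step 2: Compute augmented objective.
t*f(x) = 4.14*16.52 = 68.3928
Total = 68.3928 - 6.5532 = 61.8396


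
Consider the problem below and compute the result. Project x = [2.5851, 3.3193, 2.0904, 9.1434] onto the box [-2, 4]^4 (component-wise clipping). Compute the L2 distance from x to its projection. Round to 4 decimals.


Project each component onto [-2, 4].
clip(2.5851) = 2.5851, clip(3.3193) = 3.3193, clip(2.0904) = 2.0904, clip(9.1434) = 4.0
Projection = [2.5851, 3.3193, 2.0904, 4.0]
Squared diffs: [0.0, 0.0, 0.0, 26.4546]
Distance = sqrt(26.4546) = 5.1434


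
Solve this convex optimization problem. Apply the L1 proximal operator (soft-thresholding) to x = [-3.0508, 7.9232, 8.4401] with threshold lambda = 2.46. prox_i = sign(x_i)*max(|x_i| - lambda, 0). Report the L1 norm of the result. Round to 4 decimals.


Soft-thresholding with lambda = 2.46:
prox(-3.0508) = sign(-3.0508)*max(|-3.0508| - 2.46, 0) = -0.5908
prox(7.9232) = sign(7.9232)*max(|7.9232| - 2.46, 0) = 5.4632
prox(8.4401) = sign(8.4401)*max(|8.4401| - 2.46, 0) = 5.9801
prox(x) = [-0.5908, 5.4632, 5.9801]
||prox(x)||_1 = 0.5908 + 5.4632 + 5.9801 = 12.0341
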